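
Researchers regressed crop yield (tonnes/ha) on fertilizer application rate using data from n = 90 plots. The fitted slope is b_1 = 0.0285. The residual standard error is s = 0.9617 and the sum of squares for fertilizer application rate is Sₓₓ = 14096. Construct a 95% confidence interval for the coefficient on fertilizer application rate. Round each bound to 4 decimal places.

SE(b_1) = s/√Sₓₓ = 0.9617/√14096 = 0.00810012.
df = n − 2 = 88.
t* = t_{0.025, 88} = 1.98729.
Margin = t* × SE = 1.98729 × 0.00810012 = 0.016097.
CI: 0.0285 ± 0.016097 → (0.0124, 0.0446).
With 95% confidence, each one-unit increase in fertilizer application rate is associated with a change of between 0.0124 and 0.0446 tonnes/ha in crop yield.

(0.0124, 0.0446)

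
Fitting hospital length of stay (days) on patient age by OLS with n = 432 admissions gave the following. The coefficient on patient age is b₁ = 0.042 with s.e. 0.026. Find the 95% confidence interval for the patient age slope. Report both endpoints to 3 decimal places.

(-0.009, 0.093)

df = n − 2 = 432 − 2 = 430.
t* = t_{0.025, 430} = 1.965496.
Margin = t* × SE = 1.965496 × 0.026 = 0.05110.
CI: 0.042 ± 0.05110 → (-0.009, 0.093).
With 95% confidence, each one-unit increase in patient age is associated with a change of between -0.009 and 0.093 days in hospital length of stay.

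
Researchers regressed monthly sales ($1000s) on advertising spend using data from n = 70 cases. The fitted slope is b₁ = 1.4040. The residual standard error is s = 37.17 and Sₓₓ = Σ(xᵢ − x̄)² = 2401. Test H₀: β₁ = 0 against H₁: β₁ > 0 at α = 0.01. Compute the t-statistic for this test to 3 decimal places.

t = 1.851

SE(b₁) = s/√Sₓₓ = 37.17/√2401 = 0.758571.
t = 1.4040 / 0.758571 = 1.851.
df = n − 2 = 68.
One-sided p ≈ 0.0343, which is ≥ 0.01, so fail to reject H₀.
The data do not give significant evidence that the true slope on advertising spend is positive.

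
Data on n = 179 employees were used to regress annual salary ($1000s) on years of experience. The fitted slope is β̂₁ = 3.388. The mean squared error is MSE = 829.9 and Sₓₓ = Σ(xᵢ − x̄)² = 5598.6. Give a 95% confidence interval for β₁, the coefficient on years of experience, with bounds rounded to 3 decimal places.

SE(β̂₁) = √(MSE/Sₓₓ) = √(829.9/5598.6) = 0.385011.
df = n − 2 = 177.
t* = t_{0.025, 177} = 1.973457.
Margin = t* × SE = 1.973457 × 0.385011 = 0.75980.
CI: 3.388 ± 0.75980 → (2.628, 4.148).
With 95% confidence, each one-unit increase in years of experience is associated with a change of between 2.628 and 4.148 $1000s in annual salary.

(2.628, 4.148)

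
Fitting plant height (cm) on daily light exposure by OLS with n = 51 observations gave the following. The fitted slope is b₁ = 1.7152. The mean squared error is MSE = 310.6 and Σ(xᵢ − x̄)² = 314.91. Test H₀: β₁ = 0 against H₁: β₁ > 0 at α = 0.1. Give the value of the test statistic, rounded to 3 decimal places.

SE(b₁) = √(MSE/Sₓₓ) = √(310.6/314.91) = 0.993133.
t = 1.7152 / 0.993133 = 1.727.
df = n − 2 = 49.
One-sided p ≈ 0.0452, which is < 0.1, so reject H₀.
There is evidence that the true slope on daily light exposure is positive.

t = 1.727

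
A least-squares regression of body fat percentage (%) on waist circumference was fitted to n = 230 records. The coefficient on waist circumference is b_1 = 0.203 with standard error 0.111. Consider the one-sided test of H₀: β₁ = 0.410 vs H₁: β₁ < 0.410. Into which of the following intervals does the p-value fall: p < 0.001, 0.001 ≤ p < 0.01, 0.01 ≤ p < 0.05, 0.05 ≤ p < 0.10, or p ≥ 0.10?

0.01 ≤ p < 0.05

t = (0.203 − 0.410) / 0.111 = -1.865.
df = n − 2 = 230 − 2 = 228.
One-sided p = P(T_{228} < t) ≈ 0.0317.
So 0.01 ≤ p < 0.05.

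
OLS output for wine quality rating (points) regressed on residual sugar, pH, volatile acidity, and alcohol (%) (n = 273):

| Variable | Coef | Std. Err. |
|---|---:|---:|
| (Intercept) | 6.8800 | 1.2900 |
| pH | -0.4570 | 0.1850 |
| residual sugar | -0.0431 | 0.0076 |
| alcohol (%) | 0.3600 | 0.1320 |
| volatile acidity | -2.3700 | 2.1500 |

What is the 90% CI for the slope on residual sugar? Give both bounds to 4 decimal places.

(-0.0556, -0.0306)

Read off: b = -0.0431, SE = 0.0076 for residual sugar.
df = n − k − 1 = 273 − 4 − 1 = 268.
t* = t_{0.05, 268} = 1.650559.
Margin = t* × SE = 1.650559 × 0.0076 = 0.012544.
CI: -0.0431 ± 0.012544 → (-0.0556, -0.0306).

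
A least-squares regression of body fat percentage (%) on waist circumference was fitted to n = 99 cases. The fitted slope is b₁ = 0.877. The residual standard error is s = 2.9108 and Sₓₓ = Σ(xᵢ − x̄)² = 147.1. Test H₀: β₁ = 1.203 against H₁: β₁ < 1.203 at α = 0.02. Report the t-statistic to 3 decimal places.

SE(b₁) = s/√Sₓₓ = 2.9108/√147.1 = 0.239997.
t = (0.877 − 1.203) / 0.239997 = -1.358.
df = n − 2 = 97.
One-sided p ≈ 0.0888, which is ≥ 0.02, so fail to reject H₀.
The data do not give significant evidence that the true slope on waist circumference is below 1.203 % per unit.

t = -1.358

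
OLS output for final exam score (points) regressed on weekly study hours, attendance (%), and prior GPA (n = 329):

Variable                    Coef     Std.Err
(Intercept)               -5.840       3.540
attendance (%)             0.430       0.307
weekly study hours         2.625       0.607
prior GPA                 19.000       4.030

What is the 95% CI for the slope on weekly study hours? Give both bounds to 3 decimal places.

Read off: b = 2.625, SE = 0.607 for weekly study hours.
df = n − k − 1 = 329 − 3 − 1 = 325.
t* = t_{0.025, 325} = 1.96729.
Margin = t* × SE = 1.96729 × 0.607 = 1.19415.
CI: 2.625 ± 1.19415 → (1.431, 3.819).

(1.431, 3.819)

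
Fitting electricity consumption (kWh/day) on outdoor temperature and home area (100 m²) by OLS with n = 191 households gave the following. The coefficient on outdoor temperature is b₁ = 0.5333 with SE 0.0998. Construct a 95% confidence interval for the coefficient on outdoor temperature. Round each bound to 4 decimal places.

df = n − k − 1 = 191 − 2 − 1 = 188.
t* = t_{0.025, 188} = 1.972663.
Margin = t* × SE = 1.972663 × 0.0998 = 0.196872.
CI: 0.5333 ± 0.196872 → (0.3364, 0.7302).
With 95% confidence, each one-unit increase in outdoor temperature is associated with a change of between 0.3364 and 0.7302 kWh/day in electricity consumption, holding the other predictors fixed.

(0.3364, 0.7302)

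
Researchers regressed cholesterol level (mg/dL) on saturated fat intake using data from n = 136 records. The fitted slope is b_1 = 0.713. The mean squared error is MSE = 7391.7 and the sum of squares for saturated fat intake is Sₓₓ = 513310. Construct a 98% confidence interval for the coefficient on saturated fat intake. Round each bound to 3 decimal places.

(0.430, 0.996)

SE(b_1) = √(MSE/Sₓₓ) = √(7391.7/513310) = 0.12.
df = n − 2 = 134.
t* = t_{0.01, 134} = 2.354498.
Margin = t* × SE = 2.354498 × 0.12 = 0.28254.
CI: 0.713 ± 0.28254 → (0.430, 0.996).
With 98% confidence, each one-unit increase in saturated fat intake is associated with a change of between 0.430 and 0.996 mg/dL in cholesterol level.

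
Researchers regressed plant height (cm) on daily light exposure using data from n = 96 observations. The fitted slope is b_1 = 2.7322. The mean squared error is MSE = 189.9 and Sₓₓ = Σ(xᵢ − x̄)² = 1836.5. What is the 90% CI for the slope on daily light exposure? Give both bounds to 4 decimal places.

(2.1980, 3.2664)

SE(b_1) = √(MSE/Sₓₓ) = √(189.9/1836.5) = 0.321564.
df = n − 2 = 94.
t* = t_{0.05, 94} = 1.661226.
Margin = t* × SE = 1.661226 × 0.321564 = 0.534190.
CI: 2.7322 ± 0.534190 → (2.1980, 3.2664).
With 90% confidence, each one-unit increase in daily light exposure is associated with a change of between 2.1980 and 3.2664 cm in plant height.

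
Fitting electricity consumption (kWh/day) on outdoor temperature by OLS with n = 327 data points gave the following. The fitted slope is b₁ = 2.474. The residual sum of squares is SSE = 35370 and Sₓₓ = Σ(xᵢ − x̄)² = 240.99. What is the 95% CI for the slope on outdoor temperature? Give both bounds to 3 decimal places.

(1.152, 3.796)

MSE = SSE/(n − 2) = 35370/325 = 108.831.
SE(b₁) = √(MSE/Sₓₓ) = √(108.831/240.99) = 0.672011.
df = n − 2 = 325.
t* = t_{0.025, 325} = 1.96729.
Margin = t* × SE = 1.96729 × 0.672011 = 1.32204.
CI: 2.474 ± 1.32204 → (1.152, 3.796).
With 95% confidence, each one-unit increase in outdoor temperature is associated with a change of between 1.152 and 3.796 kWh/day in electricity consumption.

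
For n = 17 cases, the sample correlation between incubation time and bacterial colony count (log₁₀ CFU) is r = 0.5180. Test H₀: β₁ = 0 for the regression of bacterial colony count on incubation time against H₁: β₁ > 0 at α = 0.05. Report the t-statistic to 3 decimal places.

t = r·√(n − 2)/√(1 − r²) = 0.5180·√15/√0.731676 = 2.345.
df = n − 2 = 15.
One-sided p ≈ 0.0166, which is < 0.05, so reject H₀.
There is evidence of a linear association between incubation time and bacterial colony count.

t = 2.345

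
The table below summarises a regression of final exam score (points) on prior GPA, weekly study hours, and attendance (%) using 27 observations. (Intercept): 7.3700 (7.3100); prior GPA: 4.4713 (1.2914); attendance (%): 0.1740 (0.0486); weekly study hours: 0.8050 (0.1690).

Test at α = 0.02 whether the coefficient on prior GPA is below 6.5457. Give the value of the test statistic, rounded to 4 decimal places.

Read off: b = 4.4713, SE = 1.2914 for prior GPA.
H₀: β₁ = 6.5457 vs H₁: β₁ < 6.5457.
t = (4.4713 − 6.5457) / 1.2914 = -1.6063.
df = n − k − 1 = 27 − 3 − 1 = 23.
One-sided p ≈ 0.0609, which is ≥ 0.02, so fail to reject H₀.
The data do not give significant evidence that the true slope on prior GPA is below 6.5457 points per unit, holding the other predictors fixed.

t = -1.6063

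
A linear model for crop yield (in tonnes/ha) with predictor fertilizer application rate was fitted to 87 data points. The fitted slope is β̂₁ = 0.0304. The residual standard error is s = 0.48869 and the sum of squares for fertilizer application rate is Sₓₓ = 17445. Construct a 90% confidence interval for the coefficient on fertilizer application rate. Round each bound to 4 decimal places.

(0.0242, 0.0366)

SE(β̂₁) = s/√Sₓₓ = 0.48869/√17445 = 0.00369997.
df = n − 2 = 85.
t* = t_{0.05, 85} = 1.662978.
Margin = t* × SE = 1.662978 × 0.00369997 = 0.006153.
CI: 0.0304 ± 0.006153 → (0.0242, 0.0366).
With 90% confidence, each one-unit increase in fertilizer application rate is associated with a change of between 0.0242 and 0.0366 tonnes/ha in crop yield.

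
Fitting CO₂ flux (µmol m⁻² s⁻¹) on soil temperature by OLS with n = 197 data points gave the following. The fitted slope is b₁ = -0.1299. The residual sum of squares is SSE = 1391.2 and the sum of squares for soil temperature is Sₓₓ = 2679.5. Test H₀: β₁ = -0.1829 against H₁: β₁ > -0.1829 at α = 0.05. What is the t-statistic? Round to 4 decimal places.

MSE = SSE/(n − 2) = 1391.2/195 = 7.13436.
SE(b₁) = √(MSE/Sₓₓ) = √(7.13436/2679.5) = 0.0516001.
t = (-0.1299 − (-0.1829)) / 0.0516001 = 1.0271.
df = n − 2 = 195.
One-sided p ≈ 0.1528, which is ≥ 0.05, so fail to reject H₀.
The data do not give significant evidence that the true slope on soil temperature exceeds -0.1829 µmol m⁻² s⁻¹ per unit.

t = 1.0271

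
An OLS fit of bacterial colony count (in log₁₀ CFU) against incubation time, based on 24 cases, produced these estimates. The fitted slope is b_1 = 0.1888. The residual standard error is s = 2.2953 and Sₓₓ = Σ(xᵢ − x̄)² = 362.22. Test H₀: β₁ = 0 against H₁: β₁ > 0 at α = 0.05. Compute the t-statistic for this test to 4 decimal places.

t = 1.5655

SE(b_1) = s/√Sₓₓ = 2.2953/√362.22 = 0.120602.
t = 0.1888 / 0.120602 = 1.5655.
df = n − 2 = 22.
One-sided p ≈ 0.0659, which is ≥ 0.05, so fail to reject H₀.
The data do not give significant evidence that the true slope on incubation time is positive.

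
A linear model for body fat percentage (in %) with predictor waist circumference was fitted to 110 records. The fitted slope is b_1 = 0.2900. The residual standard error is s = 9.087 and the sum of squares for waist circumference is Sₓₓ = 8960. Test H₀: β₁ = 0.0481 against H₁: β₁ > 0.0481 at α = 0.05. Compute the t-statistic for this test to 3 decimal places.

t = 2.520

SE(b_1) = s/√Sₓₓ = 9.087/√8960 = 0.095999.
t = (0.2900 − 0.0481) / 0.095999 = 2.520.
df = n − 2 = 108.
One-sided p ≈ 0.0066, which is < 0.05, so reject H₀.
There is evidence that the true slope on waist circumference exceeds 0.0481 % per unit.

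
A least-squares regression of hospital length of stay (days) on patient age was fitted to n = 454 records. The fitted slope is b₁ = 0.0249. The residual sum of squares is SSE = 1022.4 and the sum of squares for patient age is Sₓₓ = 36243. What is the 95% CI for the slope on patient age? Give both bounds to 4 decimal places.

(0.0094, 0.0404)

MSE = SSE/(n − 2) = 1022.4/452 = 2.26195.
SE(b₁) = √(MSE/Sₓₓ) = √(2.26195/36243) = 0.00790004.
df = n − 2 = 452.
t* = t_{0.025, 452} = 1.965226.
Margin = t* × SE = 1.965226 × 0.00790004 = 0.015525.
CI: 0.0249 ± 0.015525 → (0.0094, 0.0404).
With 95% confidence, each one-unit increase in patient age is associated with a change of between 0.0094 and 0.0404 days in hospital length of stay.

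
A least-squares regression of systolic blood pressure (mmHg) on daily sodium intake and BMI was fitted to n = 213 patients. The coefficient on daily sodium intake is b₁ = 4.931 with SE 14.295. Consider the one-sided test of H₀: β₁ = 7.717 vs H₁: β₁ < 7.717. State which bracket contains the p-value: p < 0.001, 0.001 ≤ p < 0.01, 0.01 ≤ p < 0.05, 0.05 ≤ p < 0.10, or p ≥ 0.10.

p ≥ 0.10

t = (4.931 − 7.717) / 14.295 = -0.195.
df = n − k − 1 = 213 − 2 − 1 = 210.
One-sided p = P(T_{210} < t) ≈ 0.4228.
So p ≥ 0.10.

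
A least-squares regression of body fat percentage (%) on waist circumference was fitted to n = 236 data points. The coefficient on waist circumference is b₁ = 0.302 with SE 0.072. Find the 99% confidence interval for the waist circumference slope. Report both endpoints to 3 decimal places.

df = n − 2 = 236 − 2 = 234.
t* = t_{0.005, 234} = 2.597002.
Margin = t* × SE = 2.597002 × 0.072 = 0.18698.
CI: 0.302 ± 0.18698 → (0.115, 0.489).
With 99% confidence, each one-unit increase in waist circumference is associated with a change of between 0.115 and 0.489 % in body fat percentage.

(0.115, 0.489)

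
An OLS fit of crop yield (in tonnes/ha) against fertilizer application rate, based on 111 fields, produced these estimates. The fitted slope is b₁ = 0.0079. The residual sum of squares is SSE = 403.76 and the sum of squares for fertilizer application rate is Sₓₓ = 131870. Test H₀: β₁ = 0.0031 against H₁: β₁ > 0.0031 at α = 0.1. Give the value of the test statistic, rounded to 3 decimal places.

MSE = SSE/(n − 2) = 403.76/109 = 3.70422.
SE(b₁) = √(MSE/Sₓₓ) = √(3.70422/131870) = 0.00529999.
t = (0.0079 − 0.0031) / 0.00529999 = 0.906.
df = n − 2 = 109.
One-sided p ≈ 0.1836, which is ≥ 0.1, so fail to reject H₀.
The data do not give significant evidence that the true slope on fertilizer application rate exceeds 0.0031 tonnes/ha per unit.

t = 0.906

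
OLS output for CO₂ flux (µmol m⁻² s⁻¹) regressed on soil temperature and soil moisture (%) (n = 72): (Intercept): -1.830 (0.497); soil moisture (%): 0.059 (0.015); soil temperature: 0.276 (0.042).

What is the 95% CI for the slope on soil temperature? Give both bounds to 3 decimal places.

Read off: b = 0.276, SE = 0.042 for soil temperature.
df = n − k − 1 = 72 − 2 − 1 = 69.
t* = t_{0.025, 69} = 1.994945.
Margin = t* × SE = 1.994945 × 0.042 = 0.08379.
CI: 0.276 ± 0.08379 → (0.192, 0.360).

(0.192, 0.360)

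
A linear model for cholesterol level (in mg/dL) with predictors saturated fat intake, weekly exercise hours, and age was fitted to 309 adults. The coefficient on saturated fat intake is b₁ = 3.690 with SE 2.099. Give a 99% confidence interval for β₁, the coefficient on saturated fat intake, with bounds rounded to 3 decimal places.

(-1.751, 9.131)

df = n − k − 1 = 309 − 3 − 1 = 305.
t* = t_{0.005, 305} = 2.592045.
Margin = t* × SE = 2.592045 × 2.099 = 5.44070.
CI: 3.690 ± 5.44070 → (-1.751, 9.131).
With 99% confidence, each one-unit increase in saturated fat intake is associated with a change of between -1.751 and 9.131 mg/dL in cholesterol level, holding the other predictors fixed.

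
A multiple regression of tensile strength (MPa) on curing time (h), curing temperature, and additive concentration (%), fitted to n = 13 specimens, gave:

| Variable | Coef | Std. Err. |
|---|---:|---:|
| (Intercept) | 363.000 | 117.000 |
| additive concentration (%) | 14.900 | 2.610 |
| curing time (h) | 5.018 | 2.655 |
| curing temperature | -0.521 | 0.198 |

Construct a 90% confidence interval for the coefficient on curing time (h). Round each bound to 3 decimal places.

Read off: b = 5.018, SE = 2.655 for curing time (h).
df = n − k − 1 = 13 − 3 − 1 = 9.
t* = t_{0.05, 9} = 1.833113.
Margin = t* × SE = 1.833113 × 2.655 = 4.86691.
CI: 5.018 ± 4.86691 → (0.151, 9.885).

(0.151, 9.885)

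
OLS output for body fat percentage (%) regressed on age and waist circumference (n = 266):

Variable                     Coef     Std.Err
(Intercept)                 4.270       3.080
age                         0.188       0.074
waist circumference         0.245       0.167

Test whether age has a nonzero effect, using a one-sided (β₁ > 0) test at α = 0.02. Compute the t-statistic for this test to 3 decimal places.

t = 2.541

Read off: b = 0.188, SE = 0.074 for age.
H₀: β₁ = 0 vs H₁: β₁ > 0.
t = 0.188 / 0.074 = 2.541.
df = n − k − 1 = 266 − 2 − 1 = 263.
One-sided p ≈ 0.0058, which is < 0.02, so reject H₀.
There is evidence that the true slope on age is positive, holding the other predictors fixed.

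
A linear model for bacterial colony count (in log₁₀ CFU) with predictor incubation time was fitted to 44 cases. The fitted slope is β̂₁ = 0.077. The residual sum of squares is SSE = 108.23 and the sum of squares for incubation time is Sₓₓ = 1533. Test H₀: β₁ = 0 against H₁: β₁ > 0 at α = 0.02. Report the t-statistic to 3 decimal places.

MSE = SSE/(n − 2) = 108.23/42 = 2.5769.
SE(β̂₁) = √(MSE/Sₓₓ) = √(2.5769/1533) = 0.0409995.
t = 0.077 / 0.0409995 = 1.878.
df = n − 2 = 42.
One-sided p ≈ 0.0337, which is ≥ 0.02, so fail to reject H₀.
The data do not give significant evidence that the true slope on incubation time is positive.

t = 1.878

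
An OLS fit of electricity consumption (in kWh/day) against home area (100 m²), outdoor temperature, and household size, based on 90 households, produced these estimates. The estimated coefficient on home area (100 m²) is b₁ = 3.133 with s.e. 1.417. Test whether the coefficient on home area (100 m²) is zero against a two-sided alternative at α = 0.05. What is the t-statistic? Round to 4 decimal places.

t = 2.2110

H₀: β₁ = 0 vs H₁: β₁ ≠ 0.
t = (b₁ − β₁⁰)/SE = 3.133 / 1.417 = 2.2110.
df = n − k − 1 = 90 − 3 − 1 = 86.
Two-sided p ≈ 0.0297, which is < 0.05, so reject H₀.
There is evidence that home area (100 m²) is associated with electricity consumption, holding the other predictors fixed.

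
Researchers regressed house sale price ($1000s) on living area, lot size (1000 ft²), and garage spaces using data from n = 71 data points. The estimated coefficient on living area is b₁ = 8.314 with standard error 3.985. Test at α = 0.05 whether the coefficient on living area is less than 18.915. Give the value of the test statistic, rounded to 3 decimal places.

t = -2.660

H₀: β₁ = 18.915 vs H₁: β₁ < 18.915.
t = (b₁ − β₁⁰)/SE = (8.314 − 18.915) / 3.985 = -2.660.
df = n − k − 1 = 71 − 3 − 1 = 67.
One-sided p ≈ 0.0049, which is < 0.05, so reject H₀.
There is evidence that the true slope on living area is below 18.915 $1000s per unit, holding the other predictors fixed.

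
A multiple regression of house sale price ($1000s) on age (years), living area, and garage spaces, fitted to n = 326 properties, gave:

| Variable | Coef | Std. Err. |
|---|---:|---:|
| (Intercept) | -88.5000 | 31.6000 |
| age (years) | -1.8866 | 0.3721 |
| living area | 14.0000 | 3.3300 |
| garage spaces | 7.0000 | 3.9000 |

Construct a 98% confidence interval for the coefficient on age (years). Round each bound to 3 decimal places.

Read off: b = -1.8866, SE = 0.3721 for age (years).
df = n − k − 1 = 326 − 3 − 1 = 322.
t* = t_{0.01, 322} = 2.337984.
Margin = t* × SE = 2.337984 × 0.3721 = 0.86996.
CI: -1.8866 ± 0.86996 → (-2.757, -1.017).

(-2.757, -1.017)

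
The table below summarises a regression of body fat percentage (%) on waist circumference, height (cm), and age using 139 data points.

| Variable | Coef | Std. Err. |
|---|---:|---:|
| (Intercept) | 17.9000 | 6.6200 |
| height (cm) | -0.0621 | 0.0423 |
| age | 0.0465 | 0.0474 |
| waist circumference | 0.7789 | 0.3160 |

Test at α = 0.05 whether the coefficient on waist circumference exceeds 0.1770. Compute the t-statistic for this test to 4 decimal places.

Read off: b = 0.7789, SE = 0.3160 for waist circumference.
H₀: β₁ = 0.1770 vs H₁: β₁ > 0.1770.
t = (0.7789 − 0.1770) / 0.3160 = 1.9047.
df = n − k − 1 = 139 − 3 − 1 = 135.
One-sided p ≈ 0.0295, which is < 0.05, so reject H₀.
There is evidence that the true slope on waist circumference exceeds 0.1770 % per unit, holding the other predictors fixed.

t = 1.9047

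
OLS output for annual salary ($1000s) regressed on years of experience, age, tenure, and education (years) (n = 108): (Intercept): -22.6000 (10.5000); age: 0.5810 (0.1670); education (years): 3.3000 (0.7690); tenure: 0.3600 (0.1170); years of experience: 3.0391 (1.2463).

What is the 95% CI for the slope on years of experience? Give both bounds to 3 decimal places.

(0.567, 5.511)

Read off: b = 3.0391, SE = 1.2463 for years of experience.
df = n − k − 1 = 108 − 4 − 1 = 103.
t* = t_{0.025, 103} = 1.983264.
Margin = t* × SE = 1.983264 × 1.2463 = 2.47174.
CI: 3.0391 ± 2.47174 → (0.567, 5.511).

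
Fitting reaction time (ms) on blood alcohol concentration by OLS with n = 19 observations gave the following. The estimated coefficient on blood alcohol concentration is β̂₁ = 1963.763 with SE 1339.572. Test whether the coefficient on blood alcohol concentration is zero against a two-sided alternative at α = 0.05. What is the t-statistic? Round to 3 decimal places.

t = 1.466

H₀: β₁ = 0 vs H₁: β₁ ≠ 0.
t = (β̂₁ − β₁⁰)/SE = 1963.763 / 1339.572 = 1.466.
df = n − 2 = 19 − 2 = 17.
Two-sided p ≈ 0.1609, which is ≥ 0.05, so fail to reject H₀.
The data do not give significant evidence of an association between blood alcohol concentration and reaction time.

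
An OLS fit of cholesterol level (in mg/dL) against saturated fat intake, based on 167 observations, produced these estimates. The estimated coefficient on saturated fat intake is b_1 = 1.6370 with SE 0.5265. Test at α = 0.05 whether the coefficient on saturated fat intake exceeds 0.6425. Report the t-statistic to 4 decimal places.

t = 1.8889

H₀: β₁ = 0.6425 vs H₁: β₁ > 0.6425.
t = (b_1 − β₁⁰)/SE = (1.6370 − 0.6425) / 0.5265 = 1.8889.
df = n − 2 = 167 − 2 = 165.
One-sided p ≈ 0.0303, which is < 0.05, so reject H₀.
There is evidence that the true slope on saturated fat intake exceeds 0.6425 mg/dL per unit.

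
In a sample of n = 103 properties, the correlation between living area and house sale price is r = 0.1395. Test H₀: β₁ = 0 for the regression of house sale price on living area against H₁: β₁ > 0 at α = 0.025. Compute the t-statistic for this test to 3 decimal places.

t = r·√(n − 2)/√(1 − r²) = 0.1395·√101/√0.98054 = 1.416.
df = n − 2 = 101.
One-sided p ≈ 0.0800, which is ≥ 0.025, so fail to reject H₀.
The data do not give significant evidence of a linear association between living area and house sale price.

t = 1.416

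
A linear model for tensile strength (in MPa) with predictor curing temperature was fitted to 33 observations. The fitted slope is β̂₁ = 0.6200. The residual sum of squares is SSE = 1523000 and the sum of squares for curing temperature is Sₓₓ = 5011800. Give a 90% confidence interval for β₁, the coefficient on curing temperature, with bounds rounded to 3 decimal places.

MSE = SSE/(n − 2) = 1523000/31 = 49129.
SE(β̂₁) = √(MSE/Sₓₓ) = √(49129/5011800) = 0.0990084.
df = n − 2 = 31.
t* = t_{0.05, 31} = 1.695519.
Margin = t* × SE = 1.695519 × 0.0990084 = 0.16787.
CI: 0.6200 ± 0.16787 → (0.452, 0.788).
With 90% confidence, each one-unit increase in curing temperature is associated with a change of between 0.452 and 0.788 MPa in tensile strength.

(0.452, 0.788)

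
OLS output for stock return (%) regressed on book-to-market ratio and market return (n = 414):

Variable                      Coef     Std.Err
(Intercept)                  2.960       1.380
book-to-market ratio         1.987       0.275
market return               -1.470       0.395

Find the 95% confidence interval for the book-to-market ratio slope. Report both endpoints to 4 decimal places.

(1.4464, 2.5276)

Read off: b = 1.987, SE = 0.275 for book-to-market ratio.
df = n − k − 1 = 414 − 2 − 1 = 411.
t* = t_{0.025, 411} = 1.965753.
Margin = t* × SE = 1.965753 × 0.275 = 0.540582.
CI: 1.987 ± 0.540582 → (1.4464, 2.5276).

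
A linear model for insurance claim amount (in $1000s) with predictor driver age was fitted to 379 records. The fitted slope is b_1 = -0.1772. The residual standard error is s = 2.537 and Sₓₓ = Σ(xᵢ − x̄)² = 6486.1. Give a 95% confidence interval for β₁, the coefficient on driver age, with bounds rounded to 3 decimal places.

SE(b_1) = s/√Sₓₓ = 2.537/√6486.1 = 0.0315013.
df = n − 2 = 377.
t* = t_{0.025, 377} = 1.966276.
Margin = t* × SE = 1.966276 × 0.0315013 = 0.06194.
CI: -0.1772 ± 0.06194 → (-0.239, -0.115).
With 95% confidence, each one-unit increase in driver age is associated with a change of between -0.239 and -0.115 $1000s in insurance claim amount.

(-0.239, -0.115)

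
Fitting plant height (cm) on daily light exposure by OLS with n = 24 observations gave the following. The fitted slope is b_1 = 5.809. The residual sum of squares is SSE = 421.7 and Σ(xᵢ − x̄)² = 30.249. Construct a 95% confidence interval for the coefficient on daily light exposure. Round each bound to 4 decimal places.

(4.1581, 7.4599)

MSE = SSE/(n − 2) = 421.7/22 = 19.1682.
SE(b_1) = √(MSE/Sₓₓ) = √(19.1682/30.249) = 0.79604.
df = n − 2 = 22.
t* = t_{0.025, 22} = 2.073873.
Margin = t* × SE = 2.073873 × 0.79604 = 1.650886.
CI: 5.809 ± 1.650886 → (4.1581, 7.4599).
With 95% confidence, each one-unit increase in daily light exposure is associated with a change of between 4.1581 and 7.4599 cm in plant height.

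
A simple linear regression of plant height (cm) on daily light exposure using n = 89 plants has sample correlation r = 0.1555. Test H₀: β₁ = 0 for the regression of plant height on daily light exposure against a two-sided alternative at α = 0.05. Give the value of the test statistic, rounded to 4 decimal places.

t = 1.4683

t = r·√(n − 2)/√(1 − r²) = 0.1555·√87/√0.97582 = 1.4683.
df = n − 2 = 87.
Two-sided p ≈ 0.1456, which is ≥ 0.05, so fail to reject H₀.
The data do not give significant evidence of a linear association between daily light exposure and plant height.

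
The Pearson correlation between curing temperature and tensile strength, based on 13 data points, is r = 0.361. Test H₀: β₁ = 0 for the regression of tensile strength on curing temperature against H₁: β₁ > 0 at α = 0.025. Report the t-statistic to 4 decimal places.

t = 1.2839

t = r·√(n − 2)/√(1 − r²) = 0.361·√11/√0.869679 = 1.2839.
df = n − 2 = 11.
One-sided p ≈ 0.1128, which is ≥ 0.025, so fail to reject H₀.
The data do not give significant evidence of a linear association between curing temperature and tensile strength.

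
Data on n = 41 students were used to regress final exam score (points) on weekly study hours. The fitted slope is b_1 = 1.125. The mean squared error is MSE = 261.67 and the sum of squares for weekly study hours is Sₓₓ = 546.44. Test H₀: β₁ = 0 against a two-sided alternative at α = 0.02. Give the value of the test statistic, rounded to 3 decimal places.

SE(b_1) = √(MSE/Sₓₓ) = √(261.67/546.44) = 0.691999.
t = 1.125 / 0.691999 = 1.626.
df = n − 2 = 39.
Two-sided p ≈ 0.1121, which is ≥ 0.02, so fail to reject H₀.
The data do not give significant evidence of an association between weekly study hours and final exam score.

t = 1.626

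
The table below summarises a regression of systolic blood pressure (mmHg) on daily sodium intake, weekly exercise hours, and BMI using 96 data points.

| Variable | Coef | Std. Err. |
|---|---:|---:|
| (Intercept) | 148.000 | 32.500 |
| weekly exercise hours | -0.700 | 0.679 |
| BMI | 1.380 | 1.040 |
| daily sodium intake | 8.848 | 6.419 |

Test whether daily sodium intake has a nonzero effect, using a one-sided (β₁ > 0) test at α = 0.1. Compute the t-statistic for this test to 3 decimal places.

Read off: b = 8.848, SE = 6.419 for daily sodium intake.
H₀: β₁ = 0 vs H₁: β₁ > 0.
t = 8.848 / 6.419 = 1.378.
df = n − k − 1 = 96 − 3 − 1 = 92.
One-sided p ≈ 0.0857, which is < 0.1, so reject H₀.
There is evidence that the true slope on daily sodium intake is positive, holding the other predictors fixed.

t = 1.378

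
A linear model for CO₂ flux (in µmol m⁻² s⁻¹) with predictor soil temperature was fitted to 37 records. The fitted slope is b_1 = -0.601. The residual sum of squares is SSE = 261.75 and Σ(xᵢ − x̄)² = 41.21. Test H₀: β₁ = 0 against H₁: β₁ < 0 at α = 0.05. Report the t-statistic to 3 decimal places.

MSE = SSE/(n − 2) = 261.75/35 = 7.47857.
SE(b_1) = √(MSE/Sₓₓ) = √(7.47857/41.21) = 0.425998.
t = -0.601 / 0.425998 = -1.411.
df = n − 2 = 35.
One-sided p ≈ 0.0836, which is ≥ 0.05, so fail to reject H₀.
The data do not give significant evidence that the true slope on soil temperature is negative.

t = -1.411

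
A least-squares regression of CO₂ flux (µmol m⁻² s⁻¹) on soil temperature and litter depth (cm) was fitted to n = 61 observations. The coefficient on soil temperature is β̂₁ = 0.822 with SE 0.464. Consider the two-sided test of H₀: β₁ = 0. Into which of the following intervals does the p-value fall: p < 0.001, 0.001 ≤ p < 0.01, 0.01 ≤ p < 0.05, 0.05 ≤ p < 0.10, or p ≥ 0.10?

0.05 ≤ p < 0.10

t = 0.822 / 0.464 = 1.772.
df = n − k − 1 = 61 − 2 − 1 = 58.
Two-sided p = 2·P(T_{58} > |t|) ≈ 0.0817.
So 0.05 ≤ p < 0.10.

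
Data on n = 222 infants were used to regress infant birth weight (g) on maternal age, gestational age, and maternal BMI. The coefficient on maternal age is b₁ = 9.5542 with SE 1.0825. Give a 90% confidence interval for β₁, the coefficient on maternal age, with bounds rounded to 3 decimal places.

(7.766, 11.342)

df = n − k − 1 = 222 − 3 − 1 = 218.
t* = t_{0.05, 218} = 1.651873.
Margin = t* × SE = 1.651873 × 1.0825 = 1.78815.
CI: 9.5542 ± 1.78815 → (7.766, 11.342).
With 90% confidence, each one-unit increase in maternal age is associated with a change of between 7.766 and 11.342 g in infant birth weight, holding the other predictors fixed.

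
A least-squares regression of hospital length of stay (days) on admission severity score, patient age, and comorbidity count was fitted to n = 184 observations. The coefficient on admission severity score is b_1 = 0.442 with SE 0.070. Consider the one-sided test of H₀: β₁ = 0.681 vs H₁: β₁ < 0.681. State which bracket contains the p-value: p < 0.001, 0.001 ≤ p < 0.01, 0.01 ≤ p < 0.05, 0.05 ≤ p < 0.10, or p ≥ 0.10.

t = (0.442 − 0.681) / 0.070 = -3.414.
df = n − k − 1 = 184 − 3 − 1 = 180.
One-sided p = P(T_{180} < t) ≈ 0.0004.
So p < 0.001.

p < 0.001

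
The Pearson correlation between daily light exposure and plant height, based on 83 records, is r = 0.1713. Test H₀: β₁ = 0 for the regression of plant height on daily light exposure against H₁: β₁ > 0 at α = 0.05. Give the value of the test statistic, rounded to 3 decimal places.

t = 1.565

t = r·√(n − 2)/√(1 − r²) = 0.1713·√81/√0.970656 = 1.565.
df = n − 2 = 81.
One-sided p ≈ 0.0608, which is ≥ 0.05, so fail to reject H₀.
The data do not give significant evidence of a linear association between daily light exposure and plant height.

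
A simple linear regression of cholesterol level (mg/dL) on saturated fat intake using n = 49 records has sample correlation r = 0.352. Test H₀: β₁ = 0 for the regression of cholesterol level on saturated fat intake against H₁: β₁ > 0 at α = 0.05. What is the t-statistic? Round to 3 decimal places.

t = r·√(n − 2)/√(1 − r²) = 0.352·√47/√0.876096 = 2.578.
df = n − 2 = 47.
One-sided p ≈ 0.0066, which is < 0.05, so reject H₀.
There is evidence of a linear association between saturated fat intake and cholesterol level.

t = 2.578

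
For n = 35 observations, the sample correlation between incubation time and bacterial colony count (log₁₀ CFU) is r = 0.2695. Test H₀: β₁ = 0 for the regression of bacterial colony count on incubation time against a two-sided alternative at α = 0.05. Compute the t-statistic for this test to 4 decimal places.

t = 1.6076

t = r·√(n − 2)/√(1 − r²) = 0.2695·√33/√0.92737 = 1.6076.
df = n − 2 = 33.
Two-sided p ≈ 0.1174, which is ≥ 0.05, so fail to reject H₀.
The data do not give significant evidence of a linear association between incubation time and bacterial colony count.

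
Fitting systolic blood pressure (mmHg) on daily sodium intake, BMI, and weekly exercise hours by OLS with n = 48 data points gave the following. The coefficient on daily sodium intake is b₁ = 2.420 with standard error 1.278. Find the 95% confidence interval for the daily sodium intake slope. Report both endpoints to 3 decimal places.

(-0.156, 4.996)

df = n − k − 1 = 48 − 3 − 1 = 44.
t* = t_{0.025, 44} = 2.015368.
Margin = t* × SE = 2.015368 × 1.278 = 2.57564.
CI: 2.420 ± 2.57564 → (-0.156, 4.996).
With 95% confidence, each one-unit increase in daily sodium intake is associated with a change of between -0.156 and 4.996 mmHg in systolic blood pressure, holding the other predictors fixed.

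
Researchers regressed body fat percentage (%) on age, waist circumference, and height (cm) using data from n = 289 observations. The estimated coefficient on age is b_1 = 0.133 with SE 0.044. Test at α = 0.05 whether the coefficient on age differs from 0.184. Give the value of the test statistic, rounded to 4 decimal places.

t = -1.1591

H₀: β₁ = 0.184 vs H₁: β₁ ≠ 0.184.
t = (b_1 − β₁⁰)/SE = (0.133 − 0.184) / 0.044 = -1.1591.
df = n − k − 1 = 289 − 3 − 1 = 285.
Two-sided p ≈ 0.2474, which is ≥ 0.05, so fail to reject H₀.
The data are consistent with a true slope of 0.184 % per unit of age, holding the other predictors fixed.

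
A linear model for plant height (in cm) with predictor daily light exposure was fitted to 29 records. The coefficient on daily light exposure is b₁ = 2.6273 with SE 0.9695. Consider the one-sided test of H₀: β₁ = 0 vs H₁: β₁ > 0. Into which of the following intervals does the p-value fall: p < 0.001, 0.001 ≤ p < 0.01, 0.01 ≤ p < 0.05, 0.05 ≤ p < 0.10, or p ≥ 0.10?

0.001 ≤ p < 0.01

t = 2.6273 / 0.9695 = 2.710.
df = n − 2 = 29 − 2 = 27.
One-sided p = P(T_{27} > t) ≈ 0.0058.
So 0.001 ≤ p < 0.01.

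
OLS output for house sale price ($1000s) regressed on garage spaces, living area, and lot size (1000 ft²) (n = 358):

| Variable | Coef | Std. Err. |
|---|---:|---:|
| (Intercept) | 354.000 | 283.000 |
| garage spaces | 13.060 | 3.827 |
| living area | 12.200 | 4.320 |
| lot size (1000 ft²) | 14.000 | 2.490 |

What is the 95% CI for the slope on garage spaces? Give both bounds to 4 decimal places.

Read off: b = 13.060, SE = 3.827 for garage spaces.
df = n − k − 1 = 358 − 3 − 1 = 354.
t* = t_{0.025, 354} = 1.966688.
Margin = t* × SE = 1.966688 × 3.827 = 7.526515.
CI: 13.060 ± 7.526515 → (5.5335, 20.5865).

(5.5335, 20.5865)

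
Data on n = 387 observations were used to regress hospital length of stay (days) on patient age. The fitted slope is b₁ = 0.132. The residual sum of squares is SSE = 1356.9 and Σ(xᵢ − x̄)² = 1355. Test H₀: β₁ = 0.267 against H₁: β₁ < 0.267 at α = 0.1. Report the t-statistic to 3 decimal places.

t = -2.647

MSE = SSE/(n − 2) = 1356.9/385 = 3.52442.
SE(b₁) = √(MSE/Sₓₓ) = √(3.52442/1355) = 0.0510004.
t = (0.132 − 0.267) / 0.0510004 = -2.647.
df = n − 2 = 385.
One-sided p ≈ 0.0042, which is < 0.1, so reject H₀.
There is evidence that the true slope on patient age is below 0.267 days per unit.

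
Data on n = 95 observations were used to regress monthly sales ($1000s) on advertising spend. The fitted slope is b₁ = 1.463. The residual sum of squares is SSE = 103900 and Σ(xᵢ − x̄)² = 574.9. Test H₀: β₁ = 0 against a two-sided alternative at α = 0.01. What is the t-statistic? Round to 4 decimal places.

MSE = SSE/(n − 2) = 103900/93 = 1117.2.
SE(b₁) = √(MSE/Sₓₓ) = √(1117.2/574.9) = 1.39402.
t = 1.463 / 1.39402 = 1.0495.
df = n − 2 = 93.
Two-sided p ≈ 0.2967, which is ≥ 0.01, so fail to reject H₀.
The data do not give significant evidence of an association between advertising spend and monthly sales.

t = 1.0495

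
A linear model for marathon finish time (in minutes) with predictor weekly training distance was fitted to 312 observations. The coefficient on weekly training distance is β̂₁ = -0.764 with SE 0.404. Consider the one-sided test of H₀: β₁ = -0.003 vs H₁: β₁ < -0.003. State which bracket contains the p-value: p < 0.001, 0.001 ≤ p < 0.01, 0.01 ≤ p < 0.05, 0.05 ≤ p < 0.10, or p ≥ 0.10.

t = (-0.764 − (-0.003)) / 0.404 = -1.884.
df = n − 2 = 312 − 2 = 310.
One-sided p = P(T_{310} < t) ≈ 0.0303.
So 0.01 ≤ p < 0.05.

0.01 ≤ p < 0.05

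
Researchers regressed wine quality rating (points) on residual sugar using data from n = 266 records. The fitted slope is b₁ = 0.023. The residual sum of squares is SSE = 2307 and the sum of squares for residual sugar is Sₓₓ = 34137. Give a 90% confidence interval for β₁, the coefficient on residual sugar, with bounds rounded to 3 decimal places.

(-0.003, 0.049)

MSE = SSE/(n − 2) = 2307/264 = 8.73864.
SE(b₁) = √(MSE/Sₓₓ) = √(8.73864/34137) = 0.0159996.
df = n − 2 = 264.
t* = t_{0.05, 264} = 1.650646.
Margin = t* × SE = 1.650646 × 0.0159996 = 0.02641.
CI: 0.023 ± 0.02641 → (-0.003, 0.049).
With 90% confidence, each one-unit increase in residual sugar is associated with a change of between -0.003 and 0.049 points in wine quality rating.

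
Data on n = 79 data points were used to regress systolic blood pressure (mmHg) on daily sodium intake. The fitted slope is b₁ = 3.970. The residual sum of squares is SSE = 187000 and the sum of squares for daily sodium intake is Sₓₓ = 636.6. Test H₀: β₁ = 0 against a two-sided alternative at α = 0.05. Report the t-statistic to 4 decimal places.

MSE = SSE/(n − 2) = 187000/77 = 2428.57.
SE(b₁) = √(MSE/Sₓₓ) = √(2428.57/636.6) = 1.95318.
t = 3.970 / 1.95318 = 2.0326.
df = n − 2 = 77.
Two-sided p ≈ 0.0455, which is < 0.05, so reject H₀.
There is evidence that daily sodium intake is associated with systolic blood pressure.

t = 2.0326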